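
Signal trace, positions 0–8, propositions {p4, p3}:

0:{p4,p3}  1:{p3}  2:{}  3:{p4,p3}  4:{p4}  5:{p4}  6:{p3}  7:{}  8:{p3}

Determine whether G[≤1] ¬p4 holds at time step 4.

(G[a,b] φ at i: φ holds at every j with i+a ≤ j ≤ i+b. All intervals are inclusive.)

False

Check ¬p4 at every j in [4,5]:
  j=4: false
  j=5: false
Fails at j=4 → formula fails.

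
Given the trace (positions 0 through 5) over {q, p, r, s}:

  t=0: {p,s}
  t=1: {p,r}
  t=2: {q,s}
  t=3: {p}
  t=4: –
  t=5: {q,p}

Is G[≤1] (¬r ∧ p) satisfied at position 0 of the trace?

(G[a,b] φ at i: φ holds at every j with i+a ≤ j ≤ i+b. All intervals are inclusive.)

Check (¬r ∧ p) at every j in [0,1]:
  j=0: true
  j=1: false
Fails at j=1 → formula fails.

False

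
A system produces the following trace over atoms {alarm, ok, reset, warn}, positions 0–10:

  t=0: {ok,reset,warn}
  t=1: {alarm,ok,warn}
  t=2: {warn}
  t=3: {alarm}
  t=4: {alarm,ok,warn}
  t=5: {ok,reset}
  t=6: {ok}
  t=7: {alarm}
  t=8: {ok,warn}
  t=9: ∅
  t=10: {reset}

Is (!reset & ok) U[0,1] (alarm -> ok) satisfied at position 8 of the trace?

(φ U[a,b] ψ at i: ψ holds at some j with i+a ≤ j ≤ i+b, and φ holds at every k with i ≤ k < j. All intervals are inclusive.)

Holds

Need some j in [8,9] with (alarm -> ok), and (!reset & ok) at every k in [8,j-1].
  j=8: (alarm -> ok) holds; no prefix to check → satisfied.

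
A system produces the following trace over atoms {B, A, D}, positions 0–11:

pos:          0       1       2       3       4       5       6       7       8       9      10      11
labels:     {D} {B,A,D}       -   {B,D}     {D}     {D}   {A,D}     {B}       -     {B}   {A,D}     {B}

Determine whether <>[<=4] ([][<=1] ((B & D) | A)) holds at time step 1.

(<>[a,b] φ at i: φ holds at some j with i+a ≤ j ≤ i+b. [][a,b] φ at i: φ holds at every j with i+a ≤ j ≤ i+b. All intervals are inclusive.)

Check [][<=1] ((B & D) | A) at each j in [1,5]:
  j=1: fails at 2
  j=2: fails at 2
  j=3: fails at 4
  j=4: fails at 4
  j=5: fails at 5
No position in the window satisfies it → formula fails.

False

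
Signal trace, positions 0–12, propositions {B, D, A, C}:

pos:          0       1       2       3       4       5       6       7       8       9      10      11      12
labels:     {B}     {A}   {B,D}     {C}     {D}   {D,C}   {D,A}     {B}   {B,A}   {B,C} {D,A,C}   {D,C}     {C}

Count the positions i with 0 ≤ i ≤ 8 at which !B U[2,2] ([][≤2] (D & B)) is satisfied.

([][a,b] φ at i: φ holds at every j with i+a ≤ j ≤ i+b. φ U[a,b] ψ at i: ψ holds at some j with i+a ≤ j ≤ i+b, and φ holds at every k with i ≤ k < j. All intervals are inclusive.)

0

Evaluate at each i in [0,8]:
  i=0: ✗ (no rhs in [2,2])
  i=1: ✗ (no rhs in [3,3])
  i=2: ✗ (no rhs in [4,4])
  i=3: ✗ (no rhs in [5,5])
  i=4: ✗ (no rhs in [6,6])
  i=5: ✗ (no rhs in [7,7])
  i=6: ✗ (no rhs in [8,8])
  i=7: ✗ (no rhs in [9,9])
  i=8: ✗ (no rhs in [10,10])
Positions where it holds: {} → 0.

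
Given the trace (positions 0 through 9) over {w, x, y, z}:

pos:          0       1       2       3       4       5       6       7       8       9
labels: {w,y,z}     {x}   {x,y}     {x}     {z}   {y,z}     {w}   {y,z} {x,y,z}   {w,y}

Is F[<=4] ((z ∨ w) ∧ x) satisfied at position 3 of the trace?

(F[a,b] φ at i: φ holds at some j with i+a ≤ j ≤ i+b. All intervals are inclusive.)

Does not hold

Check ((z ∨ w) ∧ x) at each j in [3,7]:
  j=3: false
  j=4: false
  j=5: false
  j=6: false
  j=7: false
No position in the window satisfies it → formula fails.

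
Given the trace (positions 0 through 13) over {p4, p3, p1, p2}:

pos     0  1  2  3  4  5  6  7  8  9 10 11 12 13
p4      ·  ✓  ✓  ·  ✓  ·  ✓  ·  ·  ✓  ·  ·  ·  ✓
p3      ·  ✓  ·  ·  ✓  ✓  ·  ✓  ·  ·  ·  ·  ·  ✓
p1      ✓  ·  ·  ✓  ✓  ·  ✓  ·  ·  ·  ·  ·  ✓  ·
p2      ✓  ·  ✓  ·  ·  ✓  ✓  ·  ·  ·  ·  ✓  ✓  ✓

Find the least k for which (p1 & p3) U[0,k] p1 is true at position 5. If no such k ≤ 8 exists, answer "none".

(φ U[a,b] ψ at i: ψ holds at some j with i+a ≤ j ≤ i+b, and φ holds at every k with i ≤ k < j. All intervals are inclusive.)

Need earliest j ≥ 5 with p1, and (p1 & p3) at every k in [5,j-1].
  j=5: rhs fails.
  j=6: rhs holds but lhs fails at k=5.
  j=7: rhs fails.
  j=8: rhs fails.
  j=9: rhs fails.
  j=10: rhs fails.
  j=11: rhs fails.
  j=12: rhs holds but lhs fails at k=5.
  j=13: rhs fails.
No witness within the range → none.

none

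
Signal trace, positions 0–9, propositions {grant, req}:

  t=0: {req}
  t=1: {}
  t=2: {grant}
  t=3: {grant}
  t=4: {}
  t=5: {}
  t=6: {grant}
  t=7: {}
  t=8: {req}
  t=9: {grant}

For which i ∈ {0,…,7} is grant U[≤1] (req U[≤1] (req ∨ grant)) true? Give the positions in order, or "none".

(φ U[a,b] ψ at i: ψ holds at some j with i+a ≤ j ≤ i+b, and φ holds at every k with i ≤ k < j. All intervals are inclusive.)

Evaluate at each i in [0,7]:
  i=0: ✓ (rhs at j=0)
  i=1: ✗ (lhs fails at k=1 before rhs at j=2)
  i=2: ✓ (rhs at j=2)
  i=3: ✓ (rhs at j=3)
  i=4: ✗ (no rhs in [4,5])
  i=5: ✗ (lhs fails at k=5 before rhs at j=6)
  i=6: ✓ (rhs at j=6)
  i=7: ✗ (lhs fails at k=7 before rhs at j=8)

0, 2, 3, 6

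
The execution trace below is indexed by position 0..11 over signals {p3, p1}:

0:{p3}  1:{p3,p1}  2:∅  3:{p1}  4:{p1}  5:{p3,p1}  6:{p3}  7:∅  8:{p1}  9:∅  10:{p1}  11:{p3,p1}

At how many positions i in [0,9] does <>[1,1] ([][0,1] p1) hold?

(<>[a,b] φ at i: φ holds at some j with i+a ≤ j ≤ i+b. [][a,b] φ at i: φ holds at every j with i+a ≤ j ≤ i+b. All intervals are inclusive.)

3

Evaluate at each i in [0,9]:
  i=0: ✗ (none in [1,1])
  i=1: ✗ (none in [2,2])
  i=2: ✓ (witness j=3)
  i=3: ✓ (witness j=4)
  i=4: ✗ (none in [5,5])
  i=5: ✗ (none in [6,6])
  i=6: ✗ (none in [7,7])
  i=7: ✗ (none in [8,8])
  i=8: ✗ (none in [9,9])
  i=9: ✓ (witness j=10)
Positions where it holds: {2, 3, 9} → 3.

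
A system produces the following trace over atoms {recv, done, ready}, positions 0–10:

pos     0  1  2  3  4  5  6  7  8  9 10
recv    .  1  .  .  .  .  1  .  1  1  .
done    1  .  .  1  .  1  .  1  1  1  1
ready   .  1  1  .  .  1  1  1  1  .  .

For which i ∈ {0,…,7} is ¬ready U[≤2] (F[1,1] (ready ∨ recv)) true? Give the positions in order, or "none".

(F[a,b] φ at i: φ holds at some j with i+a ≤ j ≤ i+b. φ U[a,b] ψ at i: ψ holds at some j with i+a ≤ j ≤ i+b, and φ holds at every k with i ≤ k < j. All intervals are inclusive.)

0, 1, 3, 4, 5, 6, 7

Evaluate at each i in [0,7]:
  i=0: ✓ (rhs at j=0)
  i=1: ✓ (rhs at j=1)
  i=2: ✗ (lhs fails at k=2 before rhs at j=4)
  i=3: ✓ (rhs at j=4; lhs holds on [3,3])
  i=4: ✓ (rhs at j=4)
  i=5: ✓ (rhs at j=5)
  i=6: ✓ (rhs at j=6)
  i=7: ✓ (rhs at j=7)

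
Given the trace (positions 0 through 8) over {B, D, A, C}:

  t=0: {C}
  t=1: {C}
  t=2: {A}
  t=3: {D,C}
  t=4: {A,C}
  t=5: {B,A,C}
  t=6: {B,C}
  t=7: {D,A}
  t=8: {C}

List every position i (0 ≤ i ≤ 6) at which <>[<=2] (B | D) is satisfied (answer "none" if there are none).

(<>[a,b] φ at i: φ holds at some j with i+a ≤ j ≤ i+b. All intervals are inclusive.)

Evaluate at each i in [0,6]:
  i=0: ✗ (none in [0,2])
  i=1: ✓ (witness j=3)
  i=2: ✓ (witness j=3)
  i=3: ✓ (witness j=3)
  i=4: ✓ (witness j=5)
  i=5: ✓ (witness j=5)
  i=6: ✓ (witness j=6)

1, 2, 3, 4, 5, 6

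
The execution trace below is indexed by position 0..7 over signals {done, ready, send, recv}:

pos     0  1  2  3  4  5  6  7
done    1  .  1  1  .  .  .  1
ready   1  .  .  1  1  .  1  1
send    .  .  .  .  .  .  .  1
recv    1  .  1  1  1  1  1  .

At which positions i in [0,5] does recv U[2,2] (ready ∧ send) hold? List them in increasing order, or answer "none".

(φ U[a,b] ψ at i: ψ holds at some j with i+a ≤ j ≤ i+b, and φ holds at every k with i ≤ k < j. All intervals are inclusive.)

Evaluate at each i in [0,5]:
  i=0: ✗ (no rhs in [2,2])
  i=1: ✗ (no rhs in [3,3])
  i=2: ✗ (no rhs in [4,4])
  i=3: ✗ (no rhs in [5,5])
  i=4: ✗ (no rhs in [6,6])
  i=5: ✓ (rhs at j=7; lhs holds on [5,6])

5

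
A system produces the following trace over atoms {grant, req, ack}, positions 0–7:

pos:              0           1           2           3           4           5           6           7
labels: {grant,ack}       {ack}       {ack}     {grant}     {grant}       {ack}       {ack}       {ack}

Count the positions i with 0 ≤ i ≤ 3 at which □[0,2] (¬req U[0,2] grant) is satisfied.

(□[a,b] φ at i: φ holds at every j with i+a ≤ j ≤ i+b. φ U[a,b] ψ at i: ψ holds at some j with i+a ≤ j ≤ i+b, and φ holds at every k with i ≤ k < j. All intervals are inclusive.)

Evaluate at each i in [0,3]:
  i=0: ✓ (all of [0,2])
  i=1: ✓ (all of [1,3])
  i=2: ✓ (all of [2,4])
  i=3: ✗ (fails at j=5)
Positions where it holds: {0, 1, 2} → 3.

3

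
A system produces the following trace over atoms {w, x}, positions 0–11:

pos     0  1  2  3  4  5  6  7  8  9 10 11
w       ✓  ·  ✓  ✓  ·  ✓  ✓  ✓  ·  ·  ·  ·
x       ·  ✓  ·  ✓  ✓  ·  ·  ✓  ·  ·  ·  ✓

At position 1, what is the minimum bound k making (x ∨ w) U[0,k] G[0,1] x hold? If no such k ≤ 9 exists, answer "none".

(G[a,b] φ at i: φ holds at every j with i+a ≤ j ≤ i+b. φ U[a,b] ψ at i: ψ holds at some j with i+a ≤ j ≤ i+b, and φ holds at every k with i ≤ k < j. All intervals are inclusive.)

Need earliest j ≥ 1 with G[0,1] x, and (x ∨ w) at every k in [1,j-1].
  j=1: rhs fails.
  j=2: rhs fails.
  j=3: rhs holds; lhs holds on [1,2]. k = 2.

2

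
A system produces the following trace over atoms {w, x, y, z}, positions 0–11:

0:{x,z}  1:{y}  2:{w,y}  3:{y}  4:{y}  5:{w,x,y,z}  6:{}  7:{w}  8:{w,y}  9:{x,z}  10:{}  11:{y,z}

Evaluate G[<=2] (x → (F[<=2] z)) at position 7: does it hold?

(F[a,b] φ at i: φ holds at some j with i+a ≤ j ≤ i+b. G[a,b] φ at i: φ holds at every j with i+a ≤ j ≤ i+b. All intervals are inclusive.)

True

Check (x → (F[<=2] z)) at every j in [7,9]:
  j=7: antecedent false → ✓
  j=8: antecedent false → ✓
  j=9: antecedent true; consequent holds (witness at 9) → ✓
All positions satisfy it → formula holds.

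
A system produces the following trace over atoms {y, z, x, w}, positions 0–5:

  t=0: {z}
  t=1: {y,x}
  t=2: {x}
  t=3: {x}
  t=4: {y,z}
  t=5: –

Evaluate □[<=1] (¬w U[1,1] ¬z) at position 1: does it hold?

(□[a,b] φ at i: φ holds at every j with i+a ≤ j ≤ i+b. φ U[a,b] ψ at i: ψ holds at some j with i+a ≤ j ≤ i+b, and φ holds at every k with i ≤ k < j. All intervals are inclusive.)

Check (¬w U[1,1] ¬z) at every j in [1,2]:
  j=1: holds
  j=2: holds
All positions satisfy it → formula holds.

Yes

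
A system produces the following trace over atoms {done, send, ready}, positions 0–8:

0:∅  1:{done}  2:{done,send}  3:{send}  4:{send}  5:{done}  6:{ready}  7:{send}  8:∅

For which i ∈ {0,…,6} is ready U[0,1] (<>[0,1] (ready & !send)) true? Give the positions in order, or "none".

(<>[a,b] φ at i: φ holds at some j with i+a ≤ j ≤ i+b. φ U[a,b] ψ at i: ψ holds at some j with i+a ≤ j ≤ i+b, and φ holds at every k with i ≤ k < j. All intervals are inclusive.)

5, 6

Evaluate at each i in [0,6]:
  i=0: ✗ (no rhs in [0,1])
  i=1: ✗ (no rhs in [1,2])
  i=2: ✗ (no rhs in [2,3])
  i=3: ✗ (no rhs in [3,4])
  i=4: ✗ (lhs fails at k=4 before rhs at j=5)
  i=5: ✓ (rhs at j=5)
  i=6: ✓ (rhs at j=6)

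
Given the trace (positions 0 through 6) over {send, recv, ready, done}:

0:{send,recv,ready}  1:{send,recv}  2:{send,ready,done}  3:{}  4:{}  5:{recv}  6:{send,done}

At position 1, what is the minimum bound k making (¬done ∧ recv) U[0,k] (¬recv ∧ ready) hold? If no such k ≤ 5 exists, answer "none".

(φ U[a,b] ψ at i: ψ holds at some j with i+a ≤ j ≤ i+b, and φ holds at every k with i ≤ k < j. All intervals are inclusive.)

Need earliest j ≥ 1 with (¬recv ∧ ready), and (¬done ∧ recv) at every k in [1,j-1].
  j=1: rhs fails.
  j=2: rhs holds; lhs holds on [1,1]. k = 1.

1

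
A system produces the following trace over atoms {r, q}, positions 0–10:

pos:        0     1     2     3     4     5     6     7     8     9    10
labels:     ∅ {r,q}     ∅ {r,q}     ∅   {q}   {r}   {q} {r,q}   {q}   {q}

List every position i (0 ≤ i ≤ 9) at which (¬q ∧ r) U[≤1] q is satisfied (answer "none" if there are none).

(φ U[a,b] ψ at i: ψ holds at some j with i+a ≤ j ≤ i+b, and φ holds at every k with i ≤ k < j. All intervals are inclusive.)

Evaluate at each i in [0,9]:
  i=0: ✗ (lhs fails at k=0 before rhs at j=1)
  i=1: ✓ (rhs at j=1)
  i=2: ✗ (lhs fails at k=2 before rhs at j=3)
  i=3: ✓ (rhs at j=3)
  i=4: ✗ (lhs fails at k=4 before rhs at j=5)
  i=5: ✓ (rhs at j=5)
  i=6: ✓ (rhs at j=7; lhs holds on [6,6])
  i=7: ✓ (rhs at j=7)
  i=8: ✓ (rhs at j=8)
  i=9: ✓ (rhs at j=9)

1, 3, 5, 6, 7, 8, 9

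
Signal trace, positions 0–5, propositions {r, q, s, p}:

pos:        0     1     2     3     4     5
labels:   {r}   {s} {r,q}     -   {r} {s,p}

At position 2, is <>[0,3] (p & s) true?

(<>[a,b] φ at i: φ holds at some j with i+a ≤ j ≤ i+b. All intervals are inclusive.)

Check (p & s) at each j in [2,5]:
  j=2: false
  j=3: false
  j=4: false
  j=5: true
Found at j=5 → formula holds.

Holds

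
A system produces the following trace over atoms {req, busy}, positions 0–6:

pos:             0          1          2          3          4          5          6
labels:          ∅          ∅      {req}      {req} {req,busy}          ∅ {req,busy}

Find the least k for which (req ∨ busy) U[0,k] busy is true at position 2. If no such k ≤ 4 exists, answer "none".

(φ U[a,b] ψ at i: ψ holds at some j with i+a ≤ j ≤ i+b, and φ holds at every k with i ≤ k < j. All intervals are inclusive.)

2

Need earliest j ≥ 2 with busy, and (req ∨ busy) at every k in [2,j-1].
  j=2: rhs fails.
  j=3: rhs fails.
  j=4: rhs holds; lhs holds on [2,3]. k = 2.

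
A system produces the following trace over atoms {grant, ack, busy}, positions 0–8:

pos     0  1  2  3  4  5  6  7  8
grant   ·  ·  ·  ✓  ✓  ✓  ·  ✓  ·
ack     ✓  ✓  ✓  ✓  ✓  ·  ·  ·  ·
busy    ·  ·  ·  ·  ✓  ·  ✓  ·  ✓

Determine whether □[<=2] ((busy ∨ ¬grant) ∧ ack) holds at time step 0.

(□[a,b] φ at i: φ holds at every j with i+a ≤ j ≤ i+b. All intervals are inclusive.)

Check ((busy ∨ ¬grant) ∧ ack) at every j in [0,2]:
  j=0: true
  j=1: true
  j=2: true
All positions satisfy it → formula holds.

Yes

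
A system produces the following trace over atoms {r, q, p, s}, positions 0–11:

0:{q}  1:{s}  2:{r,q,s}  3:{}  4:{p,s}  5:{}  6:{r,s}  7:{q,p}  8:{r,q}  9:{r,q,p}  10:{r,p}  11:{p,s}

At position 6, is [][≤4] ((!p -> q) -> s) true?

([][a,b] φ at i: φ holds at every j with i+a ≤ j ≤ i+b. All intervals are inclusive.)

Check ((!p -> q) -> s) at every j in [6,10]:
  j=6: antecedent false → ✓
  j=7: antecedent true; consequent false → ✗
  j=8: antecedent true; consequent false → ✗
  j=9: antecedent true; consequent false → ✗
  j=10: antecedent true; consequent false → ✗
Fails at j=7 → formula fails.

No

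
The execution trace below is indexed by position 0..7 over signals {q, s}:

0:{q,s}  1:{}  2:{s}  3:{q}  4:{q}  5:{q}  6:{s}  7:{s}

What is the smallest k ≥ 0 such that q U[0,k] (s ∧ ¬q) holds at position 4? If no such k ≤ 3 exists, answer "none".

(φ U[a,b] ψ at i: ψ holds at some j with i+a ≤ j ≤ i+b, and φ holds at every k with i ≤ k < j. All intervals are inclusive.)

2

Need earliest j ≥ 4 with (s ∧ ¬q), and q at every k in [4,j-1].
  j=4: rhs fails.
  j=5: rhs fails.
  j=6: rhs holds; lhs holds on [4,5]. k = 2.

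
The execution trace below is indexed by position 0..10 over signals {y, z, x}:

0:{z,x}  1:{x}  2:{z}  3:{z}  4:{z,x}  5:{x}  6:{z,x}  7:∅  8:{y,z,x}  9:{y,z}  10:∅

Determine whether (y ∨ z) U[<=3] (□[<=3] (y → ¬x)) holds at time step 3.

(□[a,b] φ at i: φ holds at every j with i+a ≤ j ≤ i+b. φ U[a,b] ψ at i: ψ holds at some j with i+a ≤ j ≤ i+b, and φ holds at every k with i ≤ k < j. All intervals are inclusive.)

Need some j in [3,6] with □[<=3] (y → ¬x), and (y ∨ z) at every k in [3,j-1].
  j=3: □[<=3] (y → ¬x) holds; no prefix to check → satisfied.

Holds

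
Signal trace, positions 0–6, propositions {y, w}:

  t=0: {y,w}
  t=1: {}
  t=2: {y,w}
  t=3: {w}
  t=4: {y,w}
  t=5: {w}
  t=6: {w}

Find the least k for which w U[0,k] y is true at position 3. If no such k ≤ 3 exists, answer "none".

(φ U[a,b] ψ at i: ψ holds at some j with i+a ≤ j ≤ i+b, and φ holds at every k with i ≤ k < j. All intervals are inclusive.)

1

Need earliest j ≥ 3 with y, and w at every k in [3,j-1].
  j=3: rhs fails.
  j=4: rhs holds; lhs holds on [3,3]. k = 1.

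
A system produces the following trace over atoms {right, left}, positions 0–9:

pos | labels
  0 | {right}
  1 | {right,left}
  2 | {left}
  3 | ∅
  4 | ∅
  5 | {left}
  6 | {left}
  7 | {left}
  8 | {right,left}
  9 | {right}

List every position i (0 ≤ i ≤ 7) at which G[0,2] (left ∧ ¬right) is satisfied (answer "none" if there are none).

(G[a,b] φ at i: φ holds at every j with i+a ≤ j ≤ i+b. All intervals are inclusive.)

Evaluate at each i in [0,7]:
  i=0: ✗ (fails at j=0)
  i=1: ✗ (fails at j=1)
  i=2: ✗ (fails at j=3)
  i=3: ✗ (fails at j=3)
  i=4: ✗ (fails at j=4)
  i=5: ✓ (all of [5,7])
  i=6: ✗ (fails at j=8)
  i=7: ✗ (fails at j=8)

5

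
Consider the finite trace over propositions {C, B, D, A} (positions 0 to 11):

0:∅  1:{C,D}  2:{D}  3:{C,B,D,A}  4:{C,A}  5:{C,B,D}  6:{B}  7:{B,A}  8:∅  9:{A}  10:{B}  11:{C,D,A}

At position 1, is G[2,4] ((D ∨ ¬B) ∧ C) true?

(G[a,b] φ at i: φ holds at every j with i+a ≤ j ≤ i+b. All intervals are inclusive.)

Check ((D ∨ ¬B) ∧ C) at every j in [3,5]:
  j=3: true
  j=4: true
  j=5: true
All positions satisfy it → formula holds.

Holds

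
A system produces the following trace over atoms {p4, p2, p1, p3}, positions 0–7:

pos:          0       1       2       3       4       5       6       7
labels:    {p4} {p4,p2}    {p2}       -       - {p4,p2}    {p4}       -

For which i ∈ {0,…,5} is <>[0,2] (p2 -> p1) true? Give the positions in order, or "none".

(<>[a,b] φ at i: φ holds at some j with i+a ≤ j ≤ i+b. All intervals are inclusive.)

0, 1, 2, 3, 4, 5

Evaluate at each i in [0,5]:
  i=0: ✓ (witness j=0)
  i=1: ✓ (witness j=3)
  i=2: ✓ (witness j=3)
  i=3: ✓ (witness j=3)
  i=4: ✓ (witness j=4)
  i=5: ✓ (witness j=6)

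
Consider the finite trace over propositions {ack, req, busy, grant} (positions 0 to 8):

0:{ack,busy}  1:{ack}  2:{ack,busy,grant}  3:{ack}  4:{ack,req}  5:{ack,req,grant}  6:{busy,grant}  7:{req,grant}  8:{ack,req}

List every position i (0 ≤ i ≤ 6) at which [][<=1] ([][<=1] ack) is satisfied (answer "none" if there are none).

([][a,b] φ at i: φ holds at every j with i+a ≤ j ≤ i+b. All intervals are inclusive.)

0, 1, 2, 3

Evaluate at each i in [0,6]:
  i=0: ✓ (all of [0,1])
  i=1: ✓ (all of [1,2])
  i=2: ✓ (all of [2,3])
  i=3: ✓ (all of [3,4])
  i=4: ✗ (fails at j=5)
  i=5: ✗ (fails at j=5)
  i=6: ✗ (fails at j=6)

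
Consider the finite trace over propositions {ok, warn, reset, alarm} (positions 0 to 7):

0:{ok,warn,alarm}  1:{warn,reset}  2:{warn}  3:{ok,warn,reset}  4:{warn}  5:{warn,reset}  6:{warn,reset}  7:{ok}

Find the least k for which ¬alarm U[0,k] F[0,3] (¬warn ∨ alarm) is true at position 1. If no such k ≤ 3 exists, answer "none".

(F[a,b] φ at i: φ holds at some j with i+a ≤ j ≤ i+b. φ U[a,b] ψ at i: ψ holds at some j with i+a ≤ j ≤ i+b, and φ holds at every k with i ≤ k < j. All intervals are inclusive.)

3

Need earliest j ≥ 1 with F[0,3] (¬warn ∨ alarm), and ¬alarm at every k in [1,j-1].
  j=1: rhs fails.
  j=2: rhs fails.
  j=3: rhs fails.
  j=4: rhs holds; lhs holds on [1,3]. k = 3.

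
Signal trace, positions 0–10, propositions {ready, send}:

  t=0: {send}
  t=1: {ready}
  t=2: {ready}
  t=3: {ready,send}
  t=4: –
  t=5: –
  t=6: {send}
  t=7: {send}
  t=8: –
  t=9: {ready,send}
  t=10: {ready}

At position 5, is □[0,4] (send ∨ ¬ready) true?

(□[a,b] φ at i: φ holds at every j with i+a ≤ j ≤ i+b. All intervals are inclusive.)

Check (send ∨ ¬ready) at every j in [5,9]:
  j=5: true
  j=6: true
  j=7: true
  j=8: true
  j=9: true
All positions satisfy it → formula holds.

Holds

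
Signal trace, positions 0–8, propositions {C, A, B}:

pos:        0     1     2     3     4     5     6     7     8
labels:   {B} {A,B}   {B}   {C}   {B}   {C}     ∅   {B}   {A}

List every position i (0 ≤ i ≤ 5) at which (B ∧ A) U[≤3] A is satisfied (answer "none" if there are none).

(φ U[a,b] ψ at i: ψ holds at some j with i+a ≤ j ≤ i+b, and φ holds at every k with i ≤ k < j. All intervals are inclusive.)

1

Evaluate at each i in [0,5]:
  i=0: ✗ (lhs fails at k=0 before rhs at j=1)
  i=1: ✓ (rhs at j=1)
  i=2: ✗ (no rhs in [2,5])
  i=3: ✗ (no rhs in [3,6])
  i=4: ✗ (no rhs in [4,7])
  i=5: ✗ (lhs fails at k=5 before rhs at j=8)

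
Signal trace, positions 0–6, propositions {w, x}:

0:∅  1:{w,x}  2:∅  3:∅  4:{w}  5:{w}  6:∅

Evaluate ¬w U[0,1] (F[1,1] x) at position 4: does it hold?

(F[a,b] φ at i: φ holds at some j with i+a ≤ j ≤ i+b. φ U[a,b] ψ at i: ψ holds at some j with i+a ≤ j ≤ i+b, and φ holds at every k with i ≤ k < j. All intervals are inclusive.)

Need some j in [4,5] with F[1,1] x, and ¬w at every k in [4,j-1].
  j=4: F[1,1] x — fails (none in [5,5]).
  j=5: F[1,1] x — fails (none in [6,6]).
No j in the window works → until fails.

No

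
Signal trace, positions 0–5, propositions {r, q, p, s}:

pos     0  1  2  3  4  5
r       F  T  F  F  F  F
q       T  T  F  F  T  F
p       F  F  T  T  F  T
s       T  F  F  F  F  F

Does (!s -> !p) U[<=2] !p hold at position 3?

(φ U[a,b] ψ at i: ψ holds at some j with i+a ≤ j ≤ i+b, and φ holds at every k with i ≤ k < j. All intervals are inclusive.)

Need some j in [3,5] with !p, and (!s -> !p) at every k in [3,j-1].
  j=3: !p false.
  j=4: !p holds, but (!s -> !p) fails at k=3 → not this j.
  j=5: !p false.
No j in the window works → until fails.

False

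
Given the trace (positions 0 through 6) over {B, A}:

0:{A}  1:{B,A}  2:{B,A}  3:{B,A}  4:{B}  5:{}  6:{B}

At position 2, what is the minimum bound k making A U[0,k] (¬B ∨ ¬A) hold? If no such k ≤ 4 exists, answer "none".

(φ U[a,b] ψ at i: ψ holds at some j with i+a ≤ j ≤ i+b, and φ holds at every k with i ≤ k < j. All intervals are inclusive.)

2

Need earliest j ≥ 2 with (¬B ∨ ¬A), and A at every k in [2,j-1].
  j=2: rhs fails.
  j=3: rhs fails.
  j=4: rhs holds; lhs holds on [2,3]. k = 2.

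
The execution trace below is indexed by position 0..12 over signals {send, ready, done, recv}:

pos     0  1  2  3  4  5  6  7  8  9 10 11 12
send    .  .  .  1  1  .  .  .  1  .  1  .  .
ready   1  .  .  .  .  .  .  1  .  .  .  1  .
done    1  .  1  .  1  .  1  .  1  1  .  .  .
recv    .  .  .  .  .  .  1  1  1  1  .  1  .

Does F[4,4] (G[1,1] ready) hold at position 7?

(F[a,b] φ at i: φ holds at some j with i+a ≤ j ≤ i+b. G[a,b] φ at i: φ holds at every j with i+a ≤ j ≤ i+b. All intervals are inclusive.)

Check G[1,1] ready at each j in [11,11]:
  j=11: fails at 12
No position in the window satisfies it → formula fails.

False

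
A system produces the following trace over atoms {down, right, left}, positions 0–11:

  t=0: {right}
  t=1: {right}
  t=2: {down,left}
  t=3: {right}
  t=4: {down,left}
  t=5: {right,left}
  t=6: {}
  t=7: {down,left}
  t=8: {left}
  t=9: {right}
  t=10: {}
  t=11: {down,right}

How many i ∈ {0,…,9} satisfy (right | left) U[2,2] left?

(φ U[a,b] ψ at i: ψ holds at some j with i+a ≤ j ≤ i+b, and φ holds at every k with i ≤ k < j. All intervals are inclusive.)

Evaluate at each i in [0,9]:
  i=0: ✓ (rhs at j=2; lhs holds on [0,1])
  i=1: ✗ (no rhs in [3,3])
  i=2: ✓ (rhs at j=4; lhs holds on [2,3])
  i=3: ✓ (rhs at j=5; lhs holds on [3,4])
  i=4: ✗ (no rhs in [6,6])
  i=5: ✗ (lhs fails at k=6 before rhs at j=7)
  i=6: ✗ (lhs fails at k=6 before rhs at j=8)
  i=7: ✗ (no rhs in [9,9])
  i=8: ✗ (no rhs in [10,10])
  i=9: ✗ (no rhs in [11,11])
Positions where it holds: {0, 2, 3} → 3.

3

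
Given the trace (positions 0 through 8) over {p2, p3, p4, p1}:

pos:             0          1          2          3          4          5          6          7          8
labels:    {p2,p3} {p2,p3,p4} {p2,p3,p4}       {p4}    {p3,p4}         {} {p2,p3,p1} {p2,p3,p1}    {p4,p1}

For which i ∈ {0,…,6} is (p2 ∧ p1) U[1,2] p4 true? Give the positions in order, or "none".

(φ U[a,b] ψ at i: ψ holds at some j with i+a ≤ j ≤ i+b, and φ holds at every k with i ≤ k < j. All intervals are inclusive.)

6

Evaluate at each i in [0,6]:
  i=0: ✗ (lhs fails at k=0 before rhs at j=1)
  i=1: ✗ (lhs fails at k=1 before rhs at j=2)
  i=2: ✗ (lhs fails at k=2 before rhs at j=3)
  i=3: ✗ (lhs fails at k=3 before rhs at j=4)
  i=4: ✗ (no rhs in [5,6])
  i=5: ✗ (no rhs in [6,7])
  i=6: ✓ (rhs at j=8; lhs holds on [6,7])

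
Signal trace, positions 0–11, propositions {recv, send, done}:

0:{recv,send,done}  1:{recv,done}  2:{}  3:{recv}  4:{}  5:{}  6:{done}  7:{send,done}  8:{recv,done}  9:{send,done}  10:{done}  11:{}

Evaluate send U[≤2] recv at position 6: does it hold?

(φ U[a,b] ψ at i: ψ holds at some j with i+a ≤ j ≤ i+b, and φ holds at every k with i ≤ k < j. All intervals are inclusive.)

False

Need some j in [6,8] with recv, and send at every k in [6,j-1].
  j=6: recv false.
  j=7: recv false.
  j=8: recv holds, but send fails at k=6 → not this j.
No j in the window works → until fails.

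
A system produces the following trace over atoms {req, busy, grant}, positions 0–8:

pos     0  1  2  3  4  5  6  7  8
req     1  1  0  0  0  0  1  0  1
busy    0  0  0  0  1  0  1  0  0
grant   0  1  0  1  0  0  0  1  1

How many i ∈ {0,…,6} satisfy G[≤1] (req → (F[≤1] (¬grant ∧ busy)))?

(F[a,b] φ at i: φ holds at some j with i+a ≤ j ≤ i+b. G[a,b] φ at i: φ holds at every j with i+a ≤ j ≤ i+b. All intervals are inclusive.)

5

Evaluate at each i in [0,6]:
  i=0: ✗ (fails at j=0)
  i=1: ✗ (fails at j=1)
  i=2: ✓ (all of [2,3])
  i=3: ✓ (all of [3,4])
  i=4: ✓ (all of [4,5])
  i=5: ✓ (all of [5,6])
  i=6: ✓ (all of [6,7])
Positions where it holds: {2, 3, 4, 5, 6} → 5.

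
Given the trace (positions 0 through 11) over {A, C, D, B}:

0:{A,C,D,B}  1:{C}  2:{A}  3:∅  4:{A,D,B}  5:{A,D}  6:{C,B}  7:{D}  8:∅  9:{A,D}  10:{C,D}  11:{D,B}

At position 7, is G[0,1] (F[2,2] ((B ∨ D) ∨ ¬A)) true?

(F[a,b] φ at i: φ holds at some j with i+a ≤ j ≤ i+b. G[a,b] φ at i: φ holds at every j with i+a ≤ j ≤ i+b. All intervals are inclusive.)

Check F[2,2] ((B ∨ D) ∨ ¬A) at every j in [7,8]:
  j=7: holds (witness at 9)
  j=8: holds (witness at 10)
All positions satisfy it → formula holds.

Yes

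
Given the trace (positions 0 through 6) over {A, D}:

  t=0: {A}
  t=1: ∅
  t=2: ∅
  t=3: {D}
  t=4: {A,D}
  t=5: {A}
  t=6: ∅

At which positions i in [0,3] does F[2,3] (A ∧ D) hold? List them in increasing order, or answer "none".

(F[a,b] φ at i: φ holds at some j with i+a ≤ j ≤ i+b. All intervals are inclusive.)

Evaluate at each i in [0,3]:
  i=0: ✗ (none in [2,3])
  i=1: ✓ (witness j=4)
  i=2: ✓ (witness j=4)
  i=3: ✗ (none in [5,6])

1, 2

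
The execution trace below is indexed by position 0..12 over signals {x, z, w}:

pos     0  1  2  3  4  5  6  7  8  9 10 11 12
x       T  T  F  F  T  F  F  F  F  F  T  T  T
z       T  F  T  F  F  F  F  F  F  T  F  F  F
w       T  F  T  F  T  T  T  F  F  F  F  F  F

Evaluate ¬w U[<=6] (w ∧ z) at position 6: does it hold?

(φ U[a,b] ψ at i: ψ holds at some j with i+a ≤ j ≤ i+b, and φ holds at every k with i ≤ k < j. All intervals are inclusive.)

Need some j in [6,12] with (w ∧ z), and ¬w at every k in [6,j-1].
  j=6: (w ∧ z) false.
  j=7: (w ∧ z) false.
  j=8: (w ∧ z) false.
  j=9: (w ∧ z) false.
  j=10: (w ∧ z) false.
  j=11: (w ∧ z) false.
  j=12: (w ∧ z) false.
No j in the window works → until fails.

No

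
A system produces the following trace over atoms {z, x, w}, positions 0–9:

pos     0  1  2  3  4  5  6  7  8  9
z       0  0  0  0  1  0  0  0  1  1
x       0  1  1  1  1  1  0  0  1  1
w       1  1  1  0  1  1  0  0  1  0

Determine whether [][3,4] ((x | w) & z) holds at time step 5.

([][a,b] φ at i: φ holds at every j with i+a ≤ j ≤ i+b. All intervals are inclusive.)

Check ((x | w) & z) at every j in [8,9]:
  j=8: true
  j=9: true
All positions satisfy it → formula holds.

True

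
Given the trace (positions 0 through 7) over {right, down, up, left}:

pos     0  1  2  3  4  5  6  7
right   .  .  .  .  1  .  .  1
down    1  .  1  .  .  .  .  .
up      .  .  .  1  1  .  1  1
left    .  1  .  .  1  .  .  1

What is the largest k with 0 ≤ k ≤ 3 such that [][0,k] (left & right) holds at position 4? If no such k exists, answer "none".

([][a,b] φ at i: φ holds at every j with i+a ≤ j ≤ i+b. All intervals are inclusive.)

0

(left & right) must hold from j=4 onward; find where it first fails.
  j=4: holds
  j=5: fails
Holds on [4,4], so largest k = 0.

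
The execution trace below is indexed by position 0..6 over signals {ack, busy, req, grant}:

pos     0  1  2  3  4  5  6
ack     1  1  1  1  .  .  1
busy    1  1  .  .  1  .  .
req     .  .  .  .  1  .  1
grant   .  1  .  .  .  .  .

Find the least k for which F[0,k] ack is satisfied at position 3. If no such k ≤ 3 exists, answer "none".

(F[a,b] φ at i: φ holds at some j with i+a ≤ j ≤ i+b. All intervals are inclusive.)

Scan j = 3,4,… for ack:
  j=3: holds
First hit at j=3, so smallest k = 3-3 = 0.

0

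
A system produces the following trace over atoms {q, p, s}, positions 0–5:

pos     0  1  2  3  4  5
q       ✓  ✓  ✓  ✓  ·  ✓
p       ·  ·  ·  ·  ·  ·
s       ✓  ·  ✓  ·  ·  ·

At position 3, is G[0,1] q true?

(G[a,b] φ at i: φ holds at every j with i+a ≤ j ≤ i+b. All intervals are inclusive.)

False

Check q at every j in [3,4]:
  j=3: true
  j=4: false
Fails at j=4 → formula fails.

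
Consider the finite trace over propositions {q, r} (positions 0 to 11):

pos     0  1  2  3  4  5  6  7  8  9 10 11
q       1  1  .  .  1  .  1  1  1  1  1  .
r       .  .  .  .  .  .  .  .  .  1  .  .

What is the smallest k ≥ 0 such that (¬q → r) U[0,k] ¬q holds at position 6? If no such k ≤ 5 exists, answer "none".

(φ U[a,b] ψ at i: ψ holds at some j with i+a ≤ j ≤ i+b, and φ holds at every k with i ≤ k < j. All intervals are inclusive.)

5

Need earliest j ≥ 6 with ¬q, and (¬q → r) at every k in [6,j-1].
  j=6: rhs fails.
  j=7: rhs fails.
  j=8: rhs fails.
  j=9: rhs fails.
  j=10: rhs fails.
  j=11: rhs holds; lhs holds on [6,10]. k = 5.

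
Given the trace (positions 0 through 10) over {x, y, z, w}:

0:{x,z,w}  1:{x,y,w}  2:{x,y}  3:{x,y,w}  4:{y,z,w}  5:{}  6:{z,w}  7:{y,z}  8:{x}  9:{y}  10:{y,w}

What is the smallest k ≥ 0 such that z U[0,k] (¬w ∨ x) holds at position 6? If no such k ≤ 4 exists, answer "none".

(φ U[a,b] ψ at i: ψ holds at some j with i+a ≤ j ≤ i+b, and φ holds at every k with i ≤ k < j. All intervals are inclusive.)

Need earliest j ≥ 6 with (¬w ∨ x), and z at every k in [6,j-1].
  j=6: rhs fails.
  j=7: rhs holds; lhs holds on [6,6]. k = 1.

1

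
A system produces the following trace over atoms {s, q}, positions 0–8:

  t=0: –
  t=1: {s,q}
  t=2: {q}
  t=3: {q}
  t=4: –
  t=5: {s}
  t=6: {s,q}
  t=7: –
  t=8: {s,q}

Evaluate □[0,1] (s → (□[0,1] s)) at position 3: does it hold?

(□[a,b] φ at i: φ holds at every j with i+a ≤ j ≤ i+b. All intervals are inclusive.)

Check (s → (□[0,1] s)) at every j in [3,4]:
  j=3: antecedent false → ✓
  j=4: antecedent false → ✓
All positions satisfy it → formula holds.

True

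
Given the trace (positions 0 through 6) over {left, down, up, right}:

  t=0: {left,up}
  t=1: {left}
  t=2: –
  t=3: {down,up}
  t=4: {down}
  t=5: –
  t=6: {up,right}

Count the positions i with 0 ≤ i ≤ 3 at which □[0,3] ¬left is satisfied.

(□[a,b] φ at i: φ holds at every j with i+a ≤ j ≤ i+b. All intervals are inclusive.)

Evaluate at each i in [0,3]:
  i=0: ✗ (fails at j=0)
  i=1: ✗ (fails at j=1)
  i=2: ✓ (all of [2,5])
  i=3: ✓ (all of [3,6])
Positions where it holds: {2, 3} → 2.

2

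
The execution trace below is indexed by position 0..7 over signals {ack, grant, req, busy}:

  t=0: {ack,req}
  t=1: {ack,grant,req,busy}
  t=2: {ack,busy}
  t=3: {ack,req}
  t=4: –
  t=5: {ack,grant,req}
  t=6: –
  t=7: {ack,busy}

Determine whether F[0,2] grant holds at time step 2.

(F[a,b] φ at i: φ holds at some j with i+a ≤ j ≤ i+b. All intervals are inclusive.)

False

Check grant at each j in [2,4]:
  j=2: false
  j=3: false
  j=4: false
No position in the window satisfies it → formula fails.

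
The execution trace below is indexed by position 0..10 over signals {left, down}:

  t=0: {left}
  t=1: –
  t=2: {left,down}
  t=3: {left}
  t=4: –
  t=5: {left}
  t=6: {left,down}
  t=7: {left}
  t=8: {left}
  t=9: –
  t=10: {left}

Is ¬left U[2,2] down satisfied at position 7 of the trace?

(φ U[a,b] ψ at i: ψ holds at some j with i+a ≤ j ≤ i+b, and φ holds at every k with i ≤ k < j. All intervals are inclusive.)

Need some j in [9,9] with down, and ¬left at every k in [7,j-1].
  j=9: down false.
No j in the window works → until fails.

Does not hold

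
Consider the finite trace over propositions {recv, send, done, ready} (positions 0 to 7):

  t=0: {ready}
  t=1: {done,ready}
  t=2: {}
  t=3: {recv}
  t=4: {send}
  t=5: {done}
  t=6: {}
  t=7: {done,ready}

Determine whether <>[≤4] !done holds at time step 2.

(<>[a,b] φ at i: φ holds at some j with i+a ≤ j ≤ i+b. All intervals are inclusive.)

Holds

Check !done at each j in [2,6]:
  j=2: true
  j=3: true
  j=4: true
  j=5: false
  j=6: true
Found at j=2 → formula holds.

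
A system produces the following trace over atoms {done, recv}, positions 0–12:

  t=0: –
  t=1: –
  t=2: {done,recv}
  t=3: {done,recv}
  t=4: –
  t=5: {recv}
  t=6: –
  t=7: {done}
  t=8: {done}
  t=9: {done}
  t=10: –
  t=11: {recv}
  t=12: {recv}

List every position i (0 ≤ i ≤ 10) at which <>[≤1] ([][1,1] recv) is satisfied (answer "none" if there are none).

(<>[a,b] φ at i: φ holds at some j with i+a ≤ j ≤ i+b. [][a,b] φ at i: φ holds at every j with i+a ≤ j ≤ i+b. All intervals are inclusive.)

0, 1, 2, 3, 4, 9, 10

Evaluate at each i in [0,10]:
  i=0: ✓ (witness j=1)
  i=1: ✓ (witness j=1)
  i=2: ✓ (witness j=2)
  i=3: ✓ (witness j=4)
  i=4: ✓ (witness j=4)
  i=5: ✗ (none in [5,6])
  i=6: ✗ (none in [6,7])
  i=7: ✗ (none in [7,8])
  i=8: ✗ (none in [8,9])
  i=9: ✓ (witness j=10)
  i=10: ✓ (witness j=10)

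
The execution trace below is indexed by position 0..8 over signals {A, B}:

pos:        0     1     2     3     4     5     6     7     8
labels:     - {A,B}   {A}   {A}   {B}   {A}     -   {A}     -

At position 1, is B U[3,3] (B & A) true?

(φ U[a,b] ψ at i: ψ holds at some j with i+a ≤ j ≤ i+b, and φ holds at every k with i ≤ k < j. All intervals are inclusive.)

Need some j in [4,4] with (B & A), and B at every k in [1,j-1].
  j=4: (B & A) false.
No j in the window works → until fails.

No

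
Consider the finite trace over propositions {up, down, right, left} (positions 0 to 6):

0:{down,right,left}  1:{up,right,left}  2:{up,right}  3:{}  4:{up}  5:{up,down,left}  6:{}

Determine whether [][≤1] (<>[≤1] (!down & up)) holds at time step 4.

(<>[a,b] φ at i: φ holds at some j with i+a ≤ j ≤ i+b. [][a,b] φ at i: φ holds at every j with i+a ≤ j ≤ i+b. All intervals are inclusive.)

Check <>[≤1] (!down & up) at every j in [4,5]:
  j=4: holds (witness at 4)
  j=5: fails (none in [5,6])
Fails at j=5 → formula fails.

Does not hold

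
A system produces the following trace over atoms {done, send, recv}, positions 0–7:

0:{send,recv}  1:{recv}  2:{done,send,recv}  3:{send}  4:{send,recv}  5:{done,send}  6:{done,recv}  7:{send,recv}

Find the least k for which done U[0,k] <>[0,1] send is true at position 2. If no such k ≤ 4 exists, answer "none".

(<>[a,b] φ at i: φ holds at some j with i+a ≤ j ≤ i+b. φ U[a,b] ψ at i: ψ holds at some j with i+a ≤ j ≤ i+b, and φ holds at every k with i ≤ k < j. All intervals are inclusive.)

Need earliest j ≥ 2 with <>[0,1] send, and done at every k in [2,j-1].
  j=2: rhs holds (empty prefix). k = 0.

0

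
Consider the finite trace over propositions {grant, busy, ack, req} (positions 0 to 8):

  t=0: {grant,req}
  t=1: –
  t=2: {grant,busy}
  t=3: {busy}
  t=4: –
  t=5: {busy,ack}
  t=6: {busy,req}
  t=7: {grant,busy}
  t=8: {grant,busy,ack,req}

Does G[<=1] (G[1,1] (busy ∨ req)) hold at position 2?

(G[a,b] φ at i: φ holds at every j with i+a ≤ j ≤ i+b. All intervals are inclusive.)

Check G[1,1] (busy ∨ req) at every j in [2,3]:
  j=2: holds on [3,3]
  j=3: fails at 4
Fails at j=3 → formula fails.

False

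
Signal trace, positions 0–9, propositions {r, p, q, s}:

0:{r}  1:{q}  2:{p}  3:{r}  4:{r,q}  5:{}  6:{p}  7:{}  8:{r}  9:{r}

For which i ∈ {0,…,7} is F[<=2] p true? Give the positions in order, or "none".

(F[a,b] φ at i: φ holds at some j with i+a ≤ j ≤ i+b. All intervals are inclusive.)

Evaluate at each i in [0,7]:
  i=0: ✓ (witness j=2)
  i=1: ✓ (witness j=2)
  i=2: ✓ (witness j=2)
  i=3: ✗ (none in [3,5])
  i=4: ✓ (witness j=6)
  i=5: ✓ (witness j=6)
  i=6: ✓ (witness j=6)
  i=7: ✗ (none in [7,9])

0, 1, 2, 4, 5, 6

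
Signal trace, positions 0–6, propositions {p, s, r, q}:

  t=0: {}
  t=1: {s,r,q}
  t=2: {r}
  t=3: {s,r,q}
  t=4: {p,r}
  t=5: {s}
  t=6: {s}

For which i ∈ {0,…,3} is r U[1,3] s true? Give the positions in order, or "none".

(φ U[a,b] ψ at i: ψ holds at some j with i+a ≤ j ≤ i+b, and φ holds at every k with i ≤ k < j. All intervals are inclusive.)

Evaluate at each i in [0,3]:
  i=0: ✗ (lhs fails at k=0 before rhs at j=1)
  i=1: ✓ (rhs at j=3; lhs holds on [1,2])
  i=2: ✓ (rhs at j=3; lhs holds on [2,2])
  i=3: ✓ (rhs at j=5; lhs holds on [3,4])

1, 2, 3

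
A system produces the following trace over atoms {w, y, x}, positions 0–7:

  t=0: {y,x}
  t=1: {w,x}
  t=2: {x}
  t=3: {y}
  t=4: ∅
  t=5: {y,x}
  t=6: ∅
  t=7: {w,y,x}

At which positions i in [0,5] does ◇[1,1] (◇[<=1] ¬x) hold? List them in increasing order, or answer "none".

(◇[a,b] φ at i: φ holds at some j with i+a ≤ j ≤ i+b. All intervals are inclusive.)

1, 2, 3, 4, 5

Evaluate at each i in [0,5]:
  i=0: ✗ (none in [1,1])
  i=1: ✓ (witness j=2)
  i=2: ✓ (witness j=3)
  i=3: ✓ (witness j=4)
  i=4: ✓ (witness j=5)
  i=5: ✓ (witness j=6)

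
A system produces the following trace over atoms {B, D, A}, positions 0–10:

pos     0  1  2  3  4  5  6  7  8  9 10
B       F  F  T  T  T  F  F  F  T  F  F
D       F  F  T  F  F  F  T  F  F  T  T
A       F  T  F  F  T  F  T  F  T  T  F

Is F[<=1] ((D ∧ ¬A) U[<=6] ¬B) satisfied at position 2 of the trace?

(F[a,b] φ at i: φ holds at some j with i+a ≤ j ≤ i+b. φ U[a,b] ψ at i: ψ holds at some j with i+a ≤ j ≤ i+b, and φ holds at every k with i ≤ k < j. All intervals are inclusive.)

Check ((D ∧ ¬A) U[<=6] ¬B) at each j in [2,3]:
  j=2: fails
  j=3: fails
No position in the window satisfies it → formula fails.

Does not hold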